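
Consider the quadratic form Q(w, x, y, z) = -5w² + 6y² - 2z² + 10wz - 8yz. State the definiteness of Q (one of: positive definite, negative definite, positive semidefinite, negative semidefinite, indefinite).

The symmetric matrix is A = [[-5, 0, 0, 5], [0, 0, 0, 0], [0, 0, 6, -4], [5, 0, -4, -2]].
Symmetric row and column elimination reduces A to a congruent diagonal form with pivots -5, 0, 6, 1/3.
That gives 2 positive, 1 negative, 1 zero pivots.
Hence Q is indefinite.

indefinite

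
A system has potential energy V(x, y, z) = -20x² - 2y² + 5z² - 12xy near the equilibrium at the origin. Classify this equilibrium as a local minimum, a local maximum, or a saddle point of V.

saddle point

The Hessian at the origin is H = [[-40, -12, 0], [-12, -4, 0], [0, 0, 10]].
An LDLᵀ factorisation of H has diagonal entries -40, -2/5, 10.
Counting signs: 1 positive, 2 negative.
H is indefinite, so the origin is a saddle point.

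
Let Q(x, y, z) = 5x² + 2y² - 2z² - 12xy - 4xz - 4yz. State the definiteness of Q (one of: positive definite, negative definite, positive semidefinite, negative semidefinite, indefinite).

indefinite

Write A = [[5, -6, -2], [-6, 2, -2], [-2, -2, -2]].
An LDLᵀ factorisation of A has diagonal entries 5, -26/5, 12/13.
Counting signs: 2 positive, 1 negative.
Hence Q is indefinite.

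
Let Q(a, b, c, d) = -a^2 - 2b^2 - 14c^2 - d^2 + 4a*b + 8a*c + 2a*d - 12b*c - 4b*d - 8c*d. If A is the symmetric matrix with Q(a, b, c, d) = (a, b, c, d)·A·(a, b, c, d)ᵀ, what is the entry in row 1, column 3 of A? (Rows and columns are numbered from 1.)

The coefficient of a·c in Q is 8. For a symmetric A this equals A[1,3] + A[3,1] = 2·A[1,3].
So A[1,3] = 8/2 = 4.

4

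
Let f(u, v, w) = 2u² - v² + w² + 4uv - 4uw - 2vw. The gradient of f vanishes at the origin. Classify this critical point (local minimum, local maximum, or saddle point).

The Hessian at the origin is H = [[4, 4, -4], [4, -2, -2], [-4, -2, 2]].
Applying the same elementary operations to the rows and columns of H produces a congruent diagonal matrix with entries 4, -6, -4/3.
Counting signs: 1 positive, 2 negative.
H is indefinite, so the origin is a saddle point.

saddle point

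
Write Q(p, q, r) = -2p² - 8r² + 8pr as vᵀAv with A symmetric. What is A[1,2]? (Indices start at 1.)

0

The coefficient of p·q in Q is 0. For a symmetric A this equals A[1,2] + A[2,1] = 2·A[1,2].
So A[1,2] = 0/2 = 0.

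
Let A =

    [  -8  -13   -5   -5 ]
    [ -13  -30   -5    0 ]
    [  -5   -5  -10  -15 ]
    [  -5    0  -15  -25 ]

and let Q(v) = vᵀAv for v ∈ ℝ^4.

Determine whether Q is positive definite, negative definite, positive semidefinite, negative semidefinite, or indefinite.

negative definite

Leading principal minors: Δ_1 = -8, Δ_2 = 71, Δ_3 = -410, Δ_4 = 150.
The signs alternate starting with Δ_1 < 0, so by Sylvester's criterion Q is negative definite.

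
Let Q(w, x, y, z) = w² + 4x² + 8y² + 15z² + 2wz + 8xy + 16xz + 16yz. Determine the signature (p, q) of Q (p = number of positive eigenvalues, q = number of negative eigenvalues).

(3, 1)

The symmetric matrix is A = [[1, 0, 0, 1], [0, 4, 4, 8], [0, 4, 8, 8], [1, 8, 8, 15]].
Symmetric row and column elimination reduces A to a congruent diagonal form with pivots 1, 4, 4, -2.
Counting signs: 3 positive, 1 negative.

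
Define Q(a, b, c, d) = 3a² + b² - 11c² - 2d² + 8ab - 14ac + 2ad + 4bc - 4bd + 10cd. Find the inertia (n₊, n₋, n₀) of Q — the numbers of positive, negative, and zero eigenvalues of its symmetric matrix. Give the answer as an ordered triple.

(2, 2, 0)

The symmetric matrix is A = [[3, 4, -7, 1], [4, 1, 2, -2], [-7, 2, -11, 5], [1, -2, 5, -2]].
An LDLᵀ factorisation of A has diagonal entries 3, -13/3, 30/13, -3/5.
That gives 2 positive, 2 negative pivots.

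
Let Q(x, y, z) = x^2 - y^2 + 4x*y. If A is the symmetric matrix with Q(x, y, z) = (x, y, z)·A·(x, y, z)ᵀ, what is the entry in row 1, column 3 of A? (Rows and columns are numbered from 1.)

0

The coefficient of x·z in Q is 0. For a symmetric A this equals A[1,3] + A[3,1] = 2·A[1,3].
So A[1,3] = 0/2 = 0.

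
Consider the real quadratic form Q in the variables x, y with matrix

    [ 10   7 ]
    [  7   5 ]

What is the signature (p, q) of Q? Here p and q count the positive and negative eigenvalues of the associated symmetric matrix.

Symmetric row and column elimination reduces A to a congruent diagonal form with pivots 10, 1/10.
That gives 2 positive pivots.

(2, 0)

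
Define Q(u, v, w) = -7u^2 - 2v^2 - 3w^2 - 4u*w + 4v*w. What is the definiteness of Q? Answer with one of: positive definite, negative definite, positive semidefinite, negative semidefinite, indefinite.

Write A = [[-7, 0, -2], [0, -2, 2], [-2, 2, -3]].
Row-reducing A symmetrically gives the diagonal entries -7, -2, -3/7.
Counting signs: 3 negative.
Hence Q is negative definite.

negative definite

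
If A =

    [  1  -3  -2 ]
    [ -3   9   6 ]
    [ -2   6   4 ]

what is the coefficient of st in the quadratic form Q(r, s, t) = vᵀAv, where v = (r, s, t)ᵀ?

12

The coefficient of st is A[2,3] + A[3,2] = 2·6 = 12.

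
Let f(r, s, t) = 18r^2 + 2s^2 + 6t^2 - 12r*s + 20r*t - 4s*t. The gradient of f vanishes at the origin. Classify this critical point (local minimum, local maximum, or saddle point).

The Hessian at the origin is H = [[36, -12, 20], [-12, 4, -4], [20, -4, 12]].
H is indefinite, so the origin is a saddle point.

saddle point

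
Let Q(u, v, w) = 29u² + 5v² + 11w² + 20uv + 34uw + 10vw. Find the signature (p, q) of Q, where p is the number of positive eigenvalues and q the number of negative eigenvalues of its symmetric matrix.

The symmetric matrix is A = [[29, 10, 17], [10, 5, 5], [17, 5, 11]].
Applying the same elementary operations to the rows and columns of A produces a congruent diagonal matrix with entries 29, 45/29, 5/9.
So there are 3 positive pivots.

(3, 0)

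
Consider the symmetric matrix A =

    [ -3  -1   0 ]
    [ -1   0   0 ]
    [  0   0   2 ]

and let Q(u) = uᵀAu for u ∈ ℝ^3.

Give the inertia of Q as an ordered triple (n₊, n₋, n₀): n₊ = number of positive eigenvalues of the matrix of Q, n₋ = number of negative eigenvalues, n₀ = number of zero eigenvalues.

(2, 1, 0)

An LDLᵀ factorisation of A has diagonal entries -3, 1/3, 2.
So there are 2 positive, 1 negative pivots.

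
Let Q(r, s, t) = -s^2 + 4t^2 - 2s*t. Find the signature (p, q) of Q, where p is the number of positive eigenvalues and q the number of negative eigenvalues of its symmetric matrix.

Write A = [[0, 0, 0], [0, -1, -1], [0, -1, 4]].
Applying the same elementary operations to the rows and columns of A produces a congruent diagonal matrix with entries 0, -1, 5.
Counting signs: 1 positive, 1 negative, 1 zero.

(1, 1)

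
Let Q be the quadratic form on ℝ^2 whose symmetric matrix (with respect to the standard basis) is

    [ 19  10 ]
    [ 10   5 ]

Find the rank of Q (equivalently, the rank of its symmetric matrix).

2

Row-reducing A symmetrically gives the diagonal entries 19, -5/19.
Counting signs: 1 positive, 1 negative.
The rank is the number of nonzero pivots: 2.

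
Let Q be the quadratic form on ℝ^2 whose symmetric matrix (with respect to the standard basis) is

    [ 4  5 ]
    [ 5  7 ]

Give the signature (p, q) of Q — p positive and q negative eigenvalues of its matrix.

(2, 0)

Congruent diagonalization of A (simultaneous row and column reduction) yields pivots 4, 3/4.
So there are 2 positive pivots.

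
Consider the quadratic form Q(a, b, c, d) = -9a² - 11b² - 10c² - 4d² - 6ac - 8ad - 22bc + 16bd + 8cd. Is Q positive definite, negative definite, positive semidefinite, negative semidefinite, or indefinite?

indefinite

The associated matrix is A = [[-9, 0, -3, -4], [0, -11, -11, 8], [-3, -11, -10, 4], [-4, 8, 4, -4]].
Symmetric row and column elimination reduces A to a congruent diagonal form with pivots -9, -11, 2, 4/99.
Counting signs: 2 positive, 2 negative.
Hence Q is indefinite.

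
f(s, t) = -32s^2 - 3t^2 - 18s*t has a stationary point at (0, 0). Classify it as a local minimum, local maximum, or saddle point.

The Hessian at the origin is H = [[-64, -18], [-18, -6]].
det H = -64·-6 − (-18)² = 60 > 0 and H[1,1] = -64 < 0, so H is negative definite.
Therefore the origin is a local maximum.

local maximum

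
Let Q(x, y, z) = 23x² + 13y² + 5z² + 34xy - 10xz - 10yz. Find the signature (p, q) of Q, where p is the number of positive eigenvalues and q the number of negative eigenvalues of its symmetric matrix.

(2, 0)

The associated matrix is A = [[23, 17, -5], [17, 13, -5], [-5, -5, 5]].
Row-reducing A symmetrically gives the diagonal entries 23, 10/23, 0.
Counting signs: 2 positive, 1 zero.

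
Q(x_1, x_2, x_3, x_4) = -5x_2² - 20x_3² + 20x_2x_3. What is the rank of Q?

1

Write A = [[0, 0, 0, 0], [0, -5, 10, 0], [0, 10, -20, 0], [0, 0, 0, 0]].
Symmetric row and column elimination reduces A to a congruent diagonal form with pivots 0, -5, 0, 0.
That gives 1 negative, 3 zero pivots.
The rank is the number of nonzero pivots: 1.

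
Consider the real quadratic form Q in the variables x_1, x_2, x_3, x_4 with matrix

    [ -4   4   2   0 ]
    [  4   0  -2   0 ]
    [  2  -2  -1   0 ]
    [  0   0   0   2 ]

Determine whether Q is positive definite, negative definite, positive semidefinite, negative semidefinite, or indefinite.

indefinite

Congruent diagonalization of A (simultaneous row and column reduction) yields pivots -4, 4, 0, 2.
So there are 2 positive, 1 negative, 1 zero pivots.
Hence Q is indefinite.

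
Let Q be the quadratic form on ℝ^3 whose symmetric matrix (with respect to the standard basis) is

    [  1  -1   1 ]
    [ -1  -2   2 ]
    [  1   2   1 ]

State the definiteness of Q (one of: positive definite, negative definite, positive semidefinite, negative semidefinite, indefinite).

Applying the same elementary operations to the rows and columns of A produces a congruent diagonal matrix with entries 1, -3, 3.
That gives 2 positive, 1 negative pivots.
Hence Q is indefinite.

indefinite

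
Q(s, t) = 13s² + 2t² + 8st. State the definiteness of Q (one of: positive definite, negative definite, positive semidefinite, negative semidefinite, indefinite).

The symmetric matrix of Q is A = [[13, 4], [4, 2]].
Leading principal minors: Δ_1 = 13, Δ_2 = 10.
All leading principal minors are positive, so by Sylvester's criterion Q is positive definite.

positive definite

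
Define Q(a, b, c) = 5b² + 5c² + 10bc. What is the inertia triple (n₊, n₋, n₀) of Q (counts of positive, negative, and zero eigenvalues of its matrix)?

The symmetric matrix is A = [[0, 0, 0], [0, 5, 5], [0, 5, 5]].
Row-reducing A symmetrically gives the diagonal entries 0, 5, 0.
Counting signs: 1 positive, 2 zero.

(1, 0, 2)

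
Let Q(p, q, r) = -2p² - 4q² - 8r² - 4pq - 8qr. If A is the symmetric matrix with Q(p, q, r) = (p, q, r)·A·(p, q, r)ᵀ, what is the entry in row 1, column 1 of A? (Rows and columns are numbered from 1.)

The coefficient of p² in Q is -2, and that is exactly A[1,1].

-2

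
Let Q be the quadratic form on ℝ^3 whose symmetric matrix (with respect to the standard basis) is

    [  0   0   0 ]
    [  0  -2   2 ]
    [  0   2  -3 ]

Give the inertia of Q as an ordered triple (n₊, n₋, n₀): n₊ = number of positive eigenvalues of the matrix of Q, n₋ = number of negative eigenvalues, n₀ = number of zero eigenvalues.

Applying the same elementary operations to the rows and columns of A produces a congruent diagonal matrix with entries 0, -2, -1.
So there are 2 negative, 1 zero pivots.

(0, 2, 1)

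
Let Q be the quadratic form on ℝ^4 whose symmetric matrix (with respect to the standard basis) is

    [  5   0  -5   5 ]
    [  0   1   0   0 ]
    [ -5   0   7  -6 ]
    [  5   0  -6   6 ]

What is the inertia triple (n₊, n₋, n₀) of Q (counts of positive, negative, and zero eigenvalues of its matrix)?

Congruent diagonalization of A (simultaneous row and column reduction) yields pivots 5, 1, 2, 1/2.
That gives 4 positive pivots.

(4, 0, 0)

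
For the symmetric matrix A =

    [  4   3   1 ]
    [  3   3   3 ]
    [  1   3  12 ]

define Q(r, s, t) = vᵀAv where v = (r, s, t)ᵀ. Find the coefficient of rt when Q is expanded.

2

The coefficient of rt is A[1,3] + A[3,1] = 2·1 = 2.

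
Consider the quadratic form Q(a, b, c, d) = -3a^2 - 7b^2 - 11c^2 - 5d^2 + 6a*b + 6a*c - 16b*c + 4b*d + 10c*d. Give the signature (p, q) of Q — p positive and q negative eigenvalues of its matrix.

(0, 4)

The symmetric matrix is A = [[-3, 3, 3, 0], [3, -7, -8, 2], [3, -8, -11, 5], [0, 2, 5, -5]].
Applying the same elementary operations to the rows and columns of A produces a congruent diagonal matrix with entries -3, -4, -7/4, -3/7.
So there are 4 negative pivots.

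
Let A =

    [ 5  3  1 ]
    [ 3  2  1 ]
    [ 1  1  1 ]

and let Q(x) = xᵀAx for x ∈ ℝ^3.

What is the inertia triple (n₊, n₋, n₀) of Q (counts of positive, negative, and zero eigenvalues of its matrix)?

Row-reducing A symmetrically gives the diagonal entries 5, 1/5, 0.
So there are 2 positive, 1 zero pivots.

(2, 0, 1)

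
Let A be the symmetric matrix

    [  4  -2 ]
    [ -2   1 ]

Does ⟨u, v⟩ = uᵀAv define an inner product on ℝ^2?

Symmetric row and column elimination reduces A to a congruent diagonal form with pivots 4, 0.
So there are 1 positive, 1 zero pivots.
Hence Q is positive semidefinite.
⟨·,·⟩ is an inner product exactly when A is positive definite.

no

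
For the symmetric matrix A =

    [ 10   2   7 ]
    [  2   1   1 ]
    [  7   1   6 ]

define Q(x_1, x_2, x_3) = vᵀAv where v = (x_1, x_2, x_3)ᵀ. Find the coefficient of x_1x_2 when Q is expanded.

4

The coefficient of x_1x_2 is A[1,2] + A[2,1] = 2·2 = 4.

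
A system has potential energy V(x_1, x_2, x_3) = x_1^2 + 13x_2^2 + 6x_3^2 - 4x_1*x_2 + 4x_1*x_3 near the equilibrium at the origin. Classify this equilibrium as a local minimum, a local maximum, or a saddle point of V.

local minimum

The Hessian at the origin is H = [[2, -4, 4], [-4, 26, 0], [4, 0, 12]].
Applying the same elementary operations to the rows and columns of H produces a congruent diagonal matrix with entries 2, 18, 4/9.
So there are 3 positive pivots.
H is positive definite, so the origin is a strict local minimum.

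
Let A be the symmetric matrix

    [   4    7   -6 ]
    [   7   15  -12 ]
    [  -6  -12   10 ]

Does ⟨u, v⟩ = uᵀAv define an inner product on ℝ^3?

yes

Leading principal minors: Δ_1 = 4, Δ_2 = 11, Δ_3 = 2.
All leading principal minors are positive, so by Sylvester's criterion Q is positive definite.
⟨·,·⟩ is an inner product exactly when A is positive definite.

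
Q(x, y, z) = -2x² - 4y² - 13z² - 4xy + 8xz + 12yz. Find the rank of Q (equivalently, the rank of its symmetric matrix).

The symmetric matrix is A = [[-2, -2, 4], [-2, -4, 6], [4, 6, -13]].
An LDLᵀ factorisation of A has diagonal entries -2, -2, -3.
Counting signs: 3 negative.
The rank is the number of nonzero pivots: 3.

3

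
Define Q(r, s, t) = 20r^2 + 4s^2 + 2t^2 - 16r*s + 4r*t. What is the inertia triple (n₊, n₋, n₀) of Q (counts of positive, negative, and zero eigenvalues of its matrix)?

The symmetric matrix is A = [[20, -8, 2], [-8, 4, 0], [2, 0, 2]].
Row-reducing A symmetrically gives the diagonal entries 20, 4/5, 1.
Counting signs: 3 positive.

(3, 0, 0)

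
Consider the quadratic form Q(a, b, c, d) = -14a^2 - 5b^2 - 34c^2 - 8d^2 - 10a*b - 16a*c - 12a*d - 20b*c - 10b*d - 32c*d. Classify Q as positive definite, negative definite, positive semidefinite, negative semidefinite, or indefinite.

The symmetric matrix of Q is A = [[-14, -5, -8, -6], [-5, -5, -10, -5], [-8, -10, -34, -16], [-6, -5, -16, -8]].
Leading principal minors: Δ_1 = -14, Δ_2 = 45, Δ_3 = -610, Δ_4 = 20.
The signs alternate starting with Δ_1 < 0, so by Sylvester's criterion Q is negative definite.

negative definite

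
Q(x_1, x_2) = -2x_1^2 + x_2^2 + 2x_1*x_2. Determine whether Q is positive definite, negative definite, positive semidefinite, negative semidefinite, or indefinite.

The symmetric matrix of Q is [[-2, 1], [1, 1]].
For the 2×2 matrix [[-2, 1], [1, 1]]: det = -2·1 − (1)² = -3, trace = -1.
det < 0 so the eigenvalues have opposite signs; the form is indefinite.

indefinite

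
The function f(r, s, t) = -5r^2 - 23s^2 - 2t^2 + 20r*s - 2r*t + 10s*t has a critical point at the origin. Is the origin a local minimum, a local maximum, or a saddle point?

saddle point

The Hessian at the origin is H = [[-10, 20, -2], [20, -46, 10], [-2, 10, -4]].
Applying the same elementary operations to the rows and columns of H produces a congruent diagonal matrix with entries -10, -6, 12/5.
Counting signs: 1 positive, 2 negative.
H is indefinite, so the origin is a saddle point.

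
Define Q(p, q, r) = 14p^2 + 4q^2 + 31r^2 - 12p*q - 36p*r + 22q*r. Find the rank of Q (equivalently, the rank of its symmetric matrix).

The associated matrix is A = [[14, -6, -18], [-6, 4, 11], [-18, 11, 31]].
Applying the same elementary operations to the rows and columns of A produces a congruent diagonal matrix with entries 14, 10/7, 3/10.
So there are 3 positive pivots.
The rank is the number of nonzero pivots: 3.

3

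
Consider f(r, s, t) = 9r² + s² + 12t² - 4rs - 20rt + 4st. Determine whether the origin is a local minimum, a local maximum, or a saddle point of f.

The Hessian at the origin is H = [[18, -4, -20], [-4, 2, 4], [-20, 4, 24]].
Row-reducing H symmetrically gives the diagonal entries 18, 10/9, 8/5.
That gives 3 positive pivots.
H is positive definite, so the origin is a strict local minimum.

local minimum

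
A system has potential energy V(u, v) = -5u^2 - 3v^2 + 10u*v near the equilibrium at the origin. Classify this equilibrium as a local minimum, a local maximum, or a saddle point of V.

saddle point

The Hessian at the origin is H = [[-10, 10], [10, -6]].
det H = -10·-6 − (10)² = -40 < 0, so H is indefinite.
Therefore the origin is a saddle point.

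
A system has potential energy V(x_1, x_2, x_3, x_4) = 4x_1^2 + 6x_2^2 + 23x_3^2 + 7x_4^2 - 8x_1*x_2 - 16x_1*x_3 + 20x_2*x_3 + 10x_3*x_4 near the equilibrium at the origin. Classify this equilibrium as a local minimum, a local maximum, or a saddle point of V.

local minimum

The Hessian at the origin is H = [[8, -8, -16, 0], [-8, 12, 20, 0], [-16, 20, 46, 10], [0, 0, 10, 14]].
Symmetric row and column elimination reduces H to a congruent diagonal form with pivots 8, 4, 10, 4.
So there are 4 positive pivots.
H is positive definite, so the origin is a strict local minimum.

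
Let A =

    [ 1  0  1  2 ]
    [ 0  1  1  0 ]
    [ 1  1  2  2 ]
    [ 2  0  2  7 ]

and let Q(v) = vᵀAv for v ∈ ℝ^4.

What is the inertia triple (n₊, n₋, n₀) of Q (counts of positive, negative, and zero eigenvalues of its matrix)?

(3, 0, 1)

Symmetric row and column elimination reduces A to a congruent diagonal form with pivots 1, 1, 0, 3.
So there are 3 positive, 1 zero pivots.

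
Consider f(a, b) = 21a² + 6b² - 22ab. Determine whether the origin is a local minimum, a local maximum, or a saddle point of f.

local minimum

The Hessian at the origin is H = [[42, -22], [-22, 12]].
det H = 42·12 − (-22)² = 20 > 0 and H[1,1] = 42 > 0, so H is positive definite.
Therefore the origin is a local minimum.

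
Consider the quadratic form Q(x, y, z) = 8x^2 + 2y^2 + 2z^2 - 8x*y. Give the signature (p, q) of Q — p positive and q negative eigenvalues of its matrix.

(2, 0)

Write A = [[8, -4, 0], [-4, 2, 0], [0, 0, 2]].
Congruent diagonalization of A (simultaneous row and column reduction) yields pivots 8, 0, 2.
So there are 2 positive, 1 zero pivots.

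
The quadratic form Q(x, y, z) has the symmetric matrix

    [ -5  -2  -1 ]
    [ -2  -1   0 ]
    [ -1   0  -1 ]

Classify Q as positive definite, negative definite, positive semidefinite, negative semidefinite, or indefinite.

negative semidefinite

Symmetric row and column elimination reduces A to a congruent diagonal form with pivots -5, -1/5, 0.
So there are 2 negative, 1 zero pivots.
Hence Q is negative semidefinite.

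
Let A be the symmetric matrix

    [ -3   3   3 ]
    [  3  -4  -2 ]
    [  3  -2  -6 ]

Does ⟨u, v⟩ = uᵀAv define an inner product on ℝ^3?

Congruent diagonalization of A (simultaneous row and column reduction) yields pivots -3, -1, -2.
Counting signs: 3 negative.
Hence Q is negative definite.
⟨·,·⟩ is an inner product exactly when A is positive definite.

no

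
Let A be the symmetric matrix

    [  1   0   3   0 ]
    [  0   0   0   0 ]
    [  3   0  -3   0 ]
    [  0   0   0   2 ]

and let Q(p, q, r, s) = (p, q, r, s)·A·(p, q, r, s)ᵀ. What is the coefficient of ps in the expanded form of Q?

The coefficient of ps is A[1,4] + A[4,1] = 2·0 = 0.

0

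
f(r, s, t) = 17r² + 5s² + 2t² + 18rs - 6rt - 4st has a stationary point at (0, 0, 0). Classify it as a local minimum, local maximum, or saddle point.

The Hessian at the origin is H = [[34, 18, -6], [18, 10, -4], [-6, -4, 4]].
An LDLᵀ factorisation of H has diagonal entries 34, 8/17, 3/2.
That gives 3 positive pivots.
H is positive definite, so the origin is a strict local minimum.

local minimum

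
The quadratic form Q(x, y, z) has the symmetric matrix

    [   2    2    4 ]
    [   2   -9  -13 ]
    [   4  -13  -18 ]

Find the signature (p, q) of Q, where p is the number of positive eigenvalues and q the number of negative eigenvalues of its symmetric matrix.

(2, 1)

Applying the same elementary operations to the rows and columns of A produces a congruent diagonal matrix with entries 2, -11, 3/11.
Counting signs: 2 positive, 1 negative.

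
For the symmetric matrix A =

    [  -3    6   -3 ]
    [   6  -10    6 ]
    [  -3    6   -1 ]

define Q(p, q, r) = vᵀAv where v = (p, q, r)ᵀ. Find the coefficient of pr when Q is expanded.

The coefficient of pr is A[1,3] + A[3,1] = 2·(-3) = -6.

-6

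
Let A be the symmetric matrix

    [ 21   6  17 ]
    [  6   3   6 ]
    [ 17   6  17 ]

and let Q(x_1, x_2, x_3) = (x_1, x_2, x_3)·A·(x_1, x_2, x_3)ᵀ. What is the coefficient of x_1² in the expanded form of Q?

The coefficient of x_1² is the diagonal entry A[1,1] = 21.

21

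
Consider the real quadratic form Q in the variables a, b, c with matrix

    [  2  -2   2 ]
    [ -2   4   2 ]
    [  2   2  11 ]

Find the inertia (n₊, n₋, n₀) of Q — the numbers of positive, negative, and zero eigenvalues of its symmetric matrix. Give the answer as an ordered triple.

An LDLᵀ factorisation of A has diagonal entries 2, 2, 1.
So there are 3 positive pivots.

(3, 0, 0)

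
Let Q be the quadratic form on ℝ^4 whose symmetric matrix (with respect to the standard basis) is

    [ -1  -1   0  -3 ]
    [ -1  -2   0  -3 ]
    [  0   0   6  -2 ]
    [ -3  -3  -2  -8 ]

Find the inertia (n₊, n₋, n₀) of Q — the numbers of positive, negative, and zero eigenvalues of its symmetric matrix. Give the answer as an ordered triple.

Row-reducing A symmetrically gives the diagonal entries -1, -1, 6, 1/3.
That gives 2 positive, 2 negative pivots.

(2, 2, 0)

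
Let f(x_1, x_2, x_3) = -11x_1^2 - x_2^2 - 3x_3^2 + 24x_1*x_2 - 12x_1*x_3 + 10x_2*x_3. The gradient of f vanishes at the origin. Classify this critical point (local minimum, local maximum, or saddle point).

The Hessian at the origin is H = [[-22, 24, -12], [24, -2, 10], [-12, 10, -6]].
Row-reducing H symmetrically gives the diagonal entries -22, 266/11, 20/133.
Counting signs: 2 positive, 1 negative.
H is indefinite, so the origin is a saddle point.

saddle point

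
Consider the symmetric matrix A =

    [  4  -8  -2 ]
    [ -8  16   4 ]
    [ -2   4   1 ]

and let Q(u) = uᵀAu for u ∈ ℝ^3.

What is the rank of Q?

Applying the same elementary operations to the rows and columns of A produces a congruent diagonal matrix with entries 4, 0, 0.
Counting signs: 1 positive, 2 zero.
The rank is the number of nonzero pivots: 1.

1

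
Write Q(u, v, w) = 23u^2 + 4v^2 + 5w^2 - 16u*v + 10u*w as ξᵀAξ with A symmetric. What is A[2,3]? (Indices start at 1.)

0

The coefficient of v·w in Q is 0. For a symmetric A this equals A[2,3] + A[3,2] = 2·A[2,3].
So A[2,3] = 0/2 = 0.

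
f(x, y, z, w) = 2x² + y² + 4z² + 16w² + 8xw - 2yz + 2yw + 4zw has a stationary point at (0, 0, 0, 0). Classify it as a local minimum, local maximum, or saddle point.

local minimum

The Hessian at the origin is H = [[4, 0, 0, 8], [0, 2, -2, 2], [0, -2, 8, 4], [8, 2, 4, 32]].
Congruent diagonalization of H (simultaneous row and column reduction) yields pivots 4, 2, 6, 8.
That gives 4 positive pivots.
H is positive definite, so the origin is a strict local minimum.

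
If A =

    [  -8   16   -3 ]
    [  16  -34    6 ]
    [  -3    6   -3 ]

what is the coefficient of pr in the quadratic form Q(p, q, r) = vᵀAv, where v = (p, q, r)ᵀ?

-6

The coefficient of pr is A[1,3] + A[3,1] = 2·(-3) = -6.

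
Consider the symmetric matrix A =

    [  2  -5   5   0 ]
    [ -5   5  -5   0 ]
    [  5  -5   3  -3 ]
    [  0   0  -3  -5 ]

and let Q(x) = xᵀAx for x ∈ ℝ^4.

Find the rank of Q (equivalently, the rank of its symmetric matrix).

Congruent diagonalization of A (simultaneous row and column reduction) yields pivots 2, -15/2, -2, -1/2.
Counting signs: 1 positive, 3 negative.
The rank is the number of nonzero pivots: 4.

4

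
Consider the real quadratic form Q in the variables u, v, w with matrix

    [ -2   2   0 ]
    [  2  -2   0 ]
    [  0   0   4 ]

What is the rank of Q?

2

Congruent diagonalization of A (simultaneous row and column reduction) yields pivots -2, 0, 4.
So there are 1 positive, 1 negative, 1 zero pivots.
The rank is the number of nonzero pivots: 2.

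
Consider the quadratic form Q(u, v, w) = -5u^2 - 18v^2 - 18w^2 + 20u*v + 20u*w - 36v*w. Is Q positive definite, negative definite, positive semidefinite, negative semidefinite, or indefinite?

indefinite

The symmetric matrix is A = [[-5, 10, 10], [10, -18, -18], [10, -18, -18]].
Symmetric row and column elimination reduces A to a congruent diagonal form with pivots -5, 2, 0.
That gives 1 positive, 1 negative, 1 zero pivots.
Hence Q is indefinite.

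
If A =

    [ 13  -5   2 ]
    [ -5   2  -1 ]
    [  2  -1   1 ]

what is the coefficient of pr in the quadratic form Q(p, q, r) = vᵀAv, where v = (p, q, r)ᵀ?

4

The coefficient of pr is A[1,3] + A[3,1] = 2·2 = 4.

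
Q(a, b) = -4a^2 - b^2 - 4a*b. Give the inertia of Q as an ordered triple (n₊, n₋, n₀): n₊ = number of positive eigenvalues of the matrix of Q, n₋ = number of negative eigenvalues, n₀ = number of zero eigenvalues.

(0, 1, 1)

The symmetric matrix is A = [[-4, -2], [-2, -1]].
Symmetric row and column elimination reduces A to a congruent diagonal form with pivots -4, 0.
Counting signs: 1 negative, 1 zero.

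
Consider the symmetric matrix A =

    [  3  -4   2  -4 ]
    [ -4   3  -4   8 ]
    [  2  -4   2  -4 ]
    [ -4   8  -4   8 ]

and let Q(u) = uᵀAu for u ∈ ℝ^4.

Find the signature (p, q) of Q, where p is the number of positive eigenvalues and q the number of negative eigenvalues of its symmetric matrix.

Row-reducing A symmetrically gives the diagonal entries 3, -7/3, 10/7, 0.
Counting signs: 2 positive, 1 negative, 1 zero.

(2, 1)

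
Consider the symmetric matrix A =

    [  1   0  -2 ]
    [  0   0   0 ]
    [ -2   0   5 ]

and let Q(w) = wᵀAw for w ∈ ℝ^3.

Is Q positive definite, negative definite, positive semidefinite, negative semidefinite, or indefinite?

positive semidefinite

Congruent diagonalization of A (simultaneous row and column reduction) yields pivots 1, 0, 1.
That gives 2 positive, 1 zero pivots.
Hence Q is positive semidefinite.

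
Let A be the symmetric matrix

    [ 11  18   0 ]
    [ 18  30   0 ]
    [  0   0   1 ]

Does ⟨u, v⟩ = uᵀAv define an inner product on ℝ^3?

yes

Leading principal minors: Δ_1 = 11, Δ_2 = 6, Δ_3 = 6.
All leading principal minors are positive, so by Sylvester's criterion Q is positive definite.
⟨·,·⟩ is an inner product exactly when A is positive definite.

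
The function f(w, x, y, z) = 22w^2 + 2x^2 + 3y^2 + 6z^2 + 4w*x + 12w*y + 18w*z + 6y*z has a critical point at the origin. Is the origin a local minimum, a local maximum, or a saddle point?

local minimum

The Hessian at the origin is H = [[44, 4, 12, 18], [4, 4, 0, 0], [12, 0, 6, 6], [18, 0, 6, 12]].
Applying the same elementary operations to the rows and columns of H produces a congruent diagonal matrix with entries 44, 40/11, 12/5, 15/4.
So there are 4 positive pivots.
H is positive definite, so the origin is a strict local minimum.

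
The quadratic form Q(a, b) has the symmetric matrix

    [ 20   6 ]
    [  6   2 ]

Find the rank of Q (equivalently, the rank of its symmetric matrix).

Applying the same elementary operations to the rows and columns of A produces a congruent diagonal matrix with entries 20, 1/5.
Counting signs: 2 positive.
The rank is the number of nonzero pivots: 2.

2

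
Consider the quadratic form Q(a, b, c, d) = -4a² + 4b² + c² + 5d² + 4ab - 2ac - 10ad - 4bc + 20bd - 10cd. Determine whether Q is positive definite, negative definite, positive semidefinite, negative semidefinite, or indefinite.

Write A = [[-4, 2, -1, -5], [2, 4, -2, 10], [-1, -2, 1, -5], [-5, 10, -5, 5]].
Symmetric row and column elimination reduces A to a congruent diagonal form with pivots -4, 5, 0, 0.
Counting signs: 1 positive, 1 negative, 2 zero.
Hence Q is indefinite.

indefinite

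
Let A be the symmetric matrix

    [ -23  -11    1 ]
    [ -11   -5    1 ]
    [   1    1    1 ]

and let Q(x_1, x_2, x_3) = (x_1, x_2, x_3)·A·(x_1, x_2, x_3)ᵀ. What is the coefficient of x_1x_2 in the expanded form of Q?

-22

The coefficient of x_1x_2 is A[1,2] + A[2,1] = 2·(-11) = -22.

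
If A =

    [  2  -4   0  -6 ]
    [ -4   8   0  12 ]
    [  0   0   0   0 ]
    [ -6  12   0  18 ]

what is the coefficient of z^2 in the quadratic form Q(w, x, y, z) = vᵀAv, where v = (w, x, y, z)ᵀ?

18

The coefficient of z^2 is the diagonal entry A[4,4] = 18.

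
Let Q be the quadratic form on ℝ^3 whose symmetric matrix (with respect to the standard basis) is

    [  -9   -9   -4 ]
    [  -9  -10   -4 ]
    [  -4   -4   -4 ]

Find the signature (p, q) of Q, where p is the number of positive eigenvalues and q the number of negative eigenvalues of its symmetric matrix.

Congruent diagonalization of A (simultaneous row and column reduction) yields pivots -9, -1, -20/9.
Counting signs: 3 negative.

(0, 3)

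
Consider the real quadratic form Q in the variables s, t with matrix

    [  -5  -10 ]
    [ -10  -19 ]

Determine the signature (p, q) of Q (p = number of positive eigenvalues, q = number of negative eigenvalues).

(1, 1)

Applying the same elementary operations to the rows and columns of A produces a congruent diagonal matrix with entries -5, 1.
That gives 1 positive, 1 negative pivots.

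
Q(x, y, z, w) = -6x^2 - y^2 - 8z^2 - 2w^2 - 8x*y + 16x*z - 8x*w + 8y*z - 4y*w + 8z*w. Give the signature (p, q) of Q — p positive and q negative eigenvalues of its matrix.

The symmetric matrix is A = [[-6, -4, 8, -4], [-4, -1, 4, -2], [8, 4, -8, 4], [-4, -2, 4, -2]].
Applying the same elementary operations to the rows and columns of A produces a congruent diagonal matrix with entries -6, 5/3, 8/5, 0.
So there are 2 positive, 1 negative, 1 zero pivots.

(2, 1)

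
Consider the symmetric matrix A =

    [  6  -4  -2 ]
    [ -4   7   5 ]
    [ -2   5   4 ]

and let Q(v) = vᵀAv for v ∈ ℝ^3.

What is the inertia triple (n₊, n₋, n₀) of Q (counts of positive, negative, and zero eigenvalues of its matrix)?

Row-reducing A symmetrically gives the diagonal entries 6, 13/3, 3/13.
So there are 3 positive pivots.

(3, 0, 0)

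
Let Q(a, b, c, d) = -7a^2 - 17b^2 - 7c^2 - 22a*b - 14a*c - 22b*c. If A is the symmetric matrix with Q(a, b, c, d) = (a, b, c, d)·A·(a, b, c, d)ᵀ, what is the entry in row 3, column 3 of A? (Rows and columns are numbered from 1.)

-7

The coefficient of c^2 in Q is -7, and that is exactly A[3,3].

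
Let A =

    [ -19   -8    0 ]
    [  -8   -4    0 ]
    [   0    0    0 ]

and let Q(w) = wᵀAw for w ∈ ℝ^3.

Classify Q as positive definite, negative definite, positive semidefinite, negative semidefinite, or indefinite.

Congruent diagonalization of A (simultaneous row and column reduction) yields pivots -19, -12/19, 0.
Counting signs: 2 negative, 1 zero.
Hence Q is negative semidefinite.

negative semidefinite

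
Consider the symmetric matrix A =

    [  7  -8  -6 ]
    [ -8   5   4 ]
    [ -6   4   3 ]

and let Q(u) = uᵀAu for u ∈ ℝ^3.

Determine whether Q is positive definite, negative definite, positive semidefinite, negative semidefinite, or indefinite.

Row-reducing A symmetrically gives the diagonal entries 7, -29/7, -5/29.
So there are 1 positive, 2 negative pivots.
Hence Q is indefinite.

indefinite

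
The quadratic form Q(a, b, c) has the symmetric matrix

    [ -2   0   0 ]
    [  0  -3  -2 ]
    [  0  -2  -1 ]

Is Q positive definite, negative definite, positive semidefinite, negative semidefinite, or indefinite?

indefinite

An LDLᵀ factorisation of A has diagonal entries -2, -3, 1/3.
Counting signs: 1 positive, 2 negative.
Hence Q is indefinite.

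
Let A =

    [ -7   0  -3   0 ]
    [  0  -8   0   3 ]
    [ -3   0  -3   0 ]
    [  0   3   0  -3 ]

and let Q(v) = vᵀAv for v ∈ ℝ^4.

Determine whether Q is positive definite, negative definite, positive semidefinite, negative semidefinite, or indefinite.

negative definite

Leading principal minors: Δ_1 = -7, Δ_2 = 56, Δ_3 = -96, Δ_4 = 180.
The signs alternate starting with Δ_1 < 0, so by Sylvester's criterion Q is negative definite.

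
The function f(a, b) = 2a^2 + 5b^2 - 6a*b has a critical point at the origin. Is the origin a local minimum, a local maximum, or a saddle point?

local minimum

The Hessian at the origin is H = [[4, -6], [-6, 10]].
det H = 4·10 − (-6)² = 4 > 0 and H[1,1] = 4 > 0, so H is positive definite.
Therefore the origin is a local minimum.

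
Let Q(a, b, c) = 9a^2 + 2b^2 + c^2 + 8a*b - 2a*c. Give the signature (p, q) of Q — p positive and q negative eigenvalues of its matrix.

(2, 0)

Write A = [[9, 4, -1], [4, 2, 0], [-1, 0, 1]].
Row-reducing A symmetrically gives the diagonal entries 9, 2/9, 0.
Counting signs: 2 positive, 1 zero.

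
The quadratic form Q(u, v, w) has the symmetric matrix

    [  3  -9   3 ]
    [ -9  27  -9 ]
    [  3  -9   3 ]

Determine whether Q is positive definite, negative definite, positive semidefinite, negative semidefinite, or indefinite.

Congruent diagonalization of A (simultaneous row and column reduction) yields pivots 3, 0, 0.
Counting signs: 1 positive, 2 zero.
Hence Q is positive semidefinite.

positive semidefinite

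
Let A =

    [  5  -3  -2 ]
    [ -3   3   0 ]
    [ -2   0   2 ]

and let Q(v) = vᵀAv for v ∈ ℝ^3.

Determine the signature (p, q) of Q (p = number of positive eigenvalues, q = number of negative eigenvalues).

(2, 0)

Congruent diagonalization of A (simultaneous row and column reduction) yields pivots 5, 6/5, 0.
So there are 2 positive, 1 zero pivots.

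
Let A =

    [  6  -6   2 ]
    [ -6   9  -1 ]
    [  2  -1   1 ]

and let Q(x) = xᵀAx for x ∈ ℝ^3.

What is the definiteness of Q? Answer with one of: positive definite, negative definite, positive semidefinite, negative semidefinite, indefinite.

positive semidefinite

Applying the same elementary operations to the rows and columns of A produces a congruent diagonal matrix with entries 6, 3, 0.
Counting signs: 2 positive, 1 zero.
Hence Q is positive semidefinite.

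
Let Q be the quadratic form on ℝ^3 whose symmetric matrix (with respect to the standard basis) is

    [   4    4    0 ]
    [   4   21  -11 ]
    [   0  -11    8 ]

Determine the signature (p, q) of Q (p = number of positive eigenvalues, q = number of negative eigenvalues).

An LDLᵀ factorisation of A has diagonal entries 4, 17, 15/17.
That gives 3 positive pivots.

(3, 0)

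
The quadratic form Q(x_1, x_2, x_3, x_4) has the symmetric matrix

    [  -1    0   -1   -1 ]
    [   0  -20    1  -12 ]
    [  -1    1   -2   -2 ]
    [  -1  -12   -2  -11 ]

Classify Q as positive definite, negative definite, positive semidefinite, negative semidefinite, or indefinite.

negative definite

Leading principal minors: Δ_1 = -1, Δ_2 = 20, Δ_3 = -19, Δ_4 = 2.
The signs alternate starting with Δ_1 < 0, so by Sylvester's criterion Q is negative definite.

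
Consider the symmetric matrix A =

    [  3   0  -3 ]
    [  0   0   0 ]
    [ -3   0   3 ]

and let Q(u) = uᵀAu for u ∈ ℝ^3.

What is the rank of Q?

Symmetric row and column elimination reduces A to a congruent diagonal form with pivots 3, 0, 0.
That gives 1 positive, 2 zero pivots.
The rank is the number of nonzero pivots: 1.

1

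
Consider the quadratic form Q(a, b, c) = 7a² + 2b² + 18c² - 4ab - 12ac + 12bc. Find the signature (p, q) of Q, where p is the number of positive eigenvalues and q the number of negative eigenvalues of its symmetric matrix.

(2, 0)

The associated matrix is A = [[7, -2, -6], [-2, 2, 6], [-6, 6, 18]].
Row-reducing A symmetrically gives the diagonal entries 7, 10/7, 0.
So there are 2 positive, 1 zero pivots.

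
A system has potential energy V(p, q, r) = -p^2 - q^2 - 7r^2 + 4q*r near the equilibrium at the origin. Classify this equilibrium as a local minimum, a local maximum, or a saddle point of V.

local maximum

The Hessian at the origin is H = [[-2, 0, 0], [0, -2, 4], [0, 4, -14]].
Applying the same elementary operations to the rows and columns of H produces a congruent diagonal matrix with entries -2, -2, -6.
Counting signs: 3 negative.
H is negative definite, so the origin is a strict local maximum.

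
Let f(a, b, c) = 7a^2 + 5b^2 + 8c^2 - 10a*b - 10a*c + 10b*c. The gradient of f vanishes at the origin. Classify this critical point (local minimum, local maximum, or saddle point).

The Hessian at the origin is H = [[14, -10, -10], [-10, 10, 10], [-10, 10, 16]].
An LDLᵀ factorisation of H has diagonal entries 14, 20/7, 6.
Counting signs: 3 positive.
H is positive definite, so the origin is a strict local minimum.

local minimum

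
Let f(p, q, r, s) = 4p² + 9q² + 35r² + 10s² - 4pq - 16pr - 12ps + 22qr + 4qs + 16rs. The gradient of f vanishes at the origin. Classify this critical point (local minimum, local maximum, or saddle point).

local minimum

The Hessian at the origin is H = [[8, -4, -16, -12], [-4, 18, 22, 4], [-16, 22, 70, 16], [-12, 4, 16, 20]].
Row-reducing H symmetrically gives the diagonal entries 8, 16, 103/4, 24/103.
So there are 4 positive pivots.
H is positive definite, so the origin is a strict local minimum.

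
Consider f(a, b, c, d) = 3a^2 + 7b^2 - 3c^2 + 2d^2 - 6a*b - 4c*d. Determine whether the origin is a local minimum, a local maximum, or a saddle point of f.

The Hessian at the origin is H = [[6, -6, 0, 0], [-6, 14, 0, 0], [0, 0, -6, -4], [0, 0, -4, 4]].
Applying the same elementary operations to the rows and columns of H produces a congruent diagonal matrix with entries 6, 8, -6, 20/3.
That gives 3 positive, 1 negative pivots.
H is indefinite, so the origin is a saddle point.

saddle point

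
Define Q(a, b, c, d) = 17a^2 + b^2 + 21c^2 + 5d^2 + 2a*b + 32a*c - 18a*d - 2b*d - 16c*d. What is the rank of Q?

3

Write A = [[17, 1, 16, -9], [1, 1, 0, -1], [16, 0, 21, -8], [-9, -1, -8, 5]].
Symmetric row and column elimination reduces A to a congruent diagonal form with pivots 17, 16/17, 5, 0.
So there are 3 positive, 1 zero pivots.
The rank is the number of nonzero pivots: 3.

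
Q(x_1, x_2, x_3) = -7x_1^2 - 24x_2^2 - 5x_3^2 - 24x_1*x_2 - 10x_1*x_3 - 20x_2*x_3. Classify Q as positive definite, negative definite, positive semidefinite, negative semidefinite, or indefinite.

negative definite

The symmetric matrix of Q is A = [[-7, -12, -5], [-12, -24, -10], [-5, -10, -5]].
Leading principal minors: Δ_1 = -7, Δ_2 = 24, Δ_3 = -20.
The signs alternate starting with Δ_1 < 0, so by Sylvester's criterion Q is negative definite.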